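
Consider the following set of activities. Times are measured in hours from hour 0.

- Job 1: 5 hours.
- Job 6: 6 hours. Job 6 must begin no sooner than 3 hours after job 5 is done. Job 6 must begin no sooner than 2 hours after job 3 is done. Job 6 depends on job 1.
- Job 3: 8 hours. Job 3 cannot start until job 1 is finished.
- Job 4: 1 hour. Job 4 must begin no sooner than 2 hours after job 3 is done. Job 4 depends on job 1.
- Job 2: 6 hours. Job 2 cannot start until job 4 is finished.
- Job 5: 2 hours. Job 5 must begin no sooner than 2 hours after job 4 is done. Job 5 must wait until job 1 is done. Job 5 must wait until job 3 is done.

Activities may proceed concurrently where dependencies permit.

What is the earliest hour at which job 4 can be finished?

Nothing blocks job 1, so it runs from hour 0 to hour 5.
Job 3 cannot begin until job 1 (finishes hour 5). It runs from hour 5 to 5 + 8 = hour 13.
Job 4 has to wait for job 3 (finishes hour 13, plus 2-hour gap → hour 15); job 1 (finishes hour 5). The latest of these is hour 15, so job 4 runs hour 15 to 15 + 1 = hour 16.

16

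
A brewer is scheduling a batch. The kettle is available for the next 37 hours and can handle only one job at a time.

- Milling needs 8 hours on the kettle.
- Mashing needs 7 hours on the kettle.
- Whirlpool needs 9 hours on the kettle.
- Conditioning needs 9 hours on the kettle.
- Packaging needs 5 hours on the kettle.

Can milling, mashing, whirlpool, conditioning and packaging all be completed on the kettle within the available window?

No

Running back to back, the jobs need 8 + 7 + 9 + 9 + 5 = 38 hours on the kettle.
Since 38 > 37, they cannot all fit.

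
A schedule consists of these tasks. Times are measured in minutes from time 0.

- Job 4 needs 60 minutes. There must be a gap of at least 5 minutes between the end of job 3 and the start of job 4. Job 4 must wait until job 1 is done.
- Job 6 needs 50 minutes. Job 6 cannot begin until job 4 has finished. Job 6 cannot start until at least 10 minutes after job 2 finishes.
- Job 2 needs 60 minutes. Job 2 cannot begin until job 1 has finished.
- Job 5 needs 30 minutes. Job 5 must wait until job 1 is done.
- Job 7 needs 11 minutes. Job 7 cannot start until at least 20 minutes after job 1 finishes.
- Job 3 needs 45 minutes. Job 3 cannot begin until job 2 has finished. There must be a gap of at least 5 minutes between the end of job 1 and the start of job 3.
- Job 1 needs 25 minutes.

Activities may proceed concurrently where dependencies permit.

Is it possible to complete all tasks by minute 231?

Job 1 can start immediately at minute 0; it finishes at minute 25.
After job 1 (finishes minute 25, plus 20-minute gap → minute 45), job 7 can start at minute 45 and finishes at minute 56.
Job 5 cannot begin until job 1 (finishes minute 25). It runs from minute 25 to 25 + 30 = minute 55.
Job 2 waits on job 1 (finishes minute 25), so it starts at minute 25 and finishes at 25 + 60 = minute 85.
For job 3: job 2 (finishes minute 85); job 1 (finishes minute 25, plus 5-minute gap → minute 30). Taking the maximum gives a start of minute 85, and it finishes at 85 + 45 = minute 130.
For job 4: job 3 (finishes minute 130, plus 5-minute gap → minute 135); job 1 (finishes minute 25). Taking the maximum gives a start of minute 135, and it finishes at 135 + 60 = minute 195.
Job 6 needs all of job 4 (finishes minute 195); job 2 (finishes minute 85, plus 10-minute gap → minute 95). That puts its earliest start at minute 195; it finishes at 195 + 50 = minute 245.
The earliest everything can be done is minute 245, which is after the deadline of 231, so it is not possible.

No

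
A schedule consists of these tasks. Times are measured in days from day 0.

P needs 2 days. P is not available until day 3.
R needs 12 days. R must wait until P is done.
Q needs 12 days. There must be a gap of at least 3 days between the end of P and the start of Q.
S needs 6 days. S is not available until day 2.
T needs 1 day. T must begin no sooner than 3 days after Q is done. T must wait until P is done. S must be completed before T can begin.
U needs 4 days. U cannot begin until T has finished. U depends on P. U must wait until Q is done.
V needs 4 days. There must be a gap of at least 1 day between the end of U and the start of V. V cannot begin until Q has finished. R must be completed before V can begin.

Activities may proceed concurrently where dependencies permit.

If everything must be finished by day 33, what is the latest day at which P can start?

To finish by day 33, V (duration 4) must start no later than day 29.
Since V (must start by day 29, minus 1-day gap → day 28) depends on it, U must finish by day 28. Backing off its 4-day duration gives a latest start of day 24.
T has to be done before U (must start by day 24). That means finishing by day 24, i.e. starting by 24 − 1 = day 23.
Q must finish in time for T (must start by day 23, minus 3-day gap → day 20); U (must start by day 24); V (must start by day 29). The tightest is day 20, so Q must start by 20 − 12 = day 8.
R feeds into V (must start by day 29); so R must finish by day 29 and therefore start by day 17.
P feeds Q (must start by day 8, minus 3-day gap → day 5); R (must start by day 17); T (must start by day 23); U (must start by day 24). Taking the minimum, P must finish by day 5 and start by 5 − 2 = day 3.

3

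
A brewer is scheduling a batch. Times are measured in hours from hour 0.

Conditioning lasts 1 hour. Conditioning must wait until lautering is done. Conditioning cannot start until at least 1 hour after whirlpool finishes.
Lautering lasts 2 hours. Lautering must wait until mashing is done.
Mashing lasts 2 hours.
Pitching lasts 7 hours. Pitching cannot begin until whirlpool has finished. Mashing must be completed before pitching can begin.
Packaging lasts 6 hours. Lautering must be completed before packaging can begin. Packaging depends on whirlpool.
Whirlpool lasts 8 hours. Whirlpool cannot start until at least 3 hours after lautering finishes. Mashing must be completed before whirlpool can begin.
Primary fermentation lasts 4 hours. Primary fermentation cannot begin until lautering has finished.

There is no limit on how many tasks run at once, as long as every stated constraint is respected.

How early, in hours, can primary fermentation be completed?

8

Mashing has no prerequisites, so it starts at hour 0 and finishes at hour 2.
After mashing (finishes hour 2), lautering can start at hour 2 and finishes at hour 4.
Primary fermentation cannot begin until lautering (finishes hour 4). It runs from hour 4 to 4 + 4 = hour 8.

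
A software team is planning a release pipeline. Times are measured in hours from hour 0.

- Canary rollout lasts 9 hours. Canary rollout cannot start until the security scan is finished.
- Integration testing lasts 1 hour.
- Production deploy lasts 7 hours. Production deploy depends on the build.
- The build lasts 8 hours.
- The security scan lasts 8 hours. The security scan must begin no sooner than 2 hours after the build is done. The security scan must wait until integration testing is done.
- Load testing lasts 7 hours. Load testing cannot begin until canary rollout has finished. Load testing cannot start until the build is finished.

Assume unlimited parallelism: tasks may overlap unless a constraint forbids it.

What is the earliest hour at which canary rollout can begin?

Integration testing can start immediately at hour 0; it finishes at hour 1.
Nothing blocks the build, so it runs from hour 0 to hour 8.
The security scan cannot start until the build (finishes hour 8, plus 2-hour gap → hour 10); integration testing (finishes hour 1). The controlling bound is hour 10, so the security scan finishes at 10 + 8 = hour 18.
Canary rollout waits on the security scan (finishes hour 18), so the earliest it can start is hour 18.

18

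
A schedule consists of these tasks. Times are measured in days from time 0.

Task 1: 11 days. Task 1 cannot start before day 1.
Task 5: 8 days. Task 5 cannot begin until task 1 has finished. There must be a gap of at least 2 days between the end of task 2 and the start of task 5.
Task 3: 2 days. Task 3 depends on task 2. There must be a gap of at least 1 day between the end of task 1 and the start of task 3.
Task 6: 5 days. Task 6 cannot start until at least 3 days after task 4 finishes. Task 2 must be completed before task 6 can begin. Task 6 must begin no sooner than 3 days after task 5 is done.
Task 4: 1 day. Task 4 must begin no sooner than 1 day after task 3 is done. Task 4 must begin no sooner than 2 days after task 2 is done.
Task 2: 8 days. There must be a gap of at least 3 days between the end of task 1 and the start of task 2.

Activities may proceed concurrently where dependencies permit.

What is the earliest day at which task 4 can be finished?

27

Task 1 waits on its own release at day 1, so it starts at day 1 and finishes at 1 + 11 = day 12.
Task 2 waits on task 1 (finishes day 12, plus 3-day gap → day 15), so it starts at day 15 and finishes at 15 + 8 = day 23.
Task 3 cannot start until task 2 (finishes day 23); task 1 (finishes day 12, plus 1-day gap → day 13). The controlling bound is day 23, so task 3 finishes at 23 + 2 = day 25.
Task 4 has to wait for task 3 (finishes day 25, plus 1-day gap → day 26); task 2 (finishes day 23, plus 2-day gap → day 25). The latest of these is day 26, so task 4 runs day 26 to 26 + 1 = day 27.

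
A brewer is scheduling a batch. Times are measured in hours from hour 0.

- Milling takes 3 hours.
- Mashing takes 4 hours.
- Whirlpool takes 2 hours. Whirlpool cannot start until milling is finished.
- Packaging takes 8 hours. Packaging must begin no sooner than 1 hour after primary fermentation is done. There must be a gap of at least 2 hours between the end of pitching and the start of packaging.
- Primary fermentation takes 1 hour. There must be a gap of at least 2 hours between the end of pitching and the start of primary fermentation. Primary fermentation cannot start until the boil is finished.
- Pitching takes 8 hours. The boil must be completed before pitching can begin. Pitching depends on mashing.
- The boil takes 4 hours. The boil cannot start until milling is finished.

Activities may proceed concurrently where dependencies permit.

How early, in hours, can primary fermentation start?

17

Nothing blocks mashing, so it runs from hour 0 to hour 4.
Milling can start immediately at hour 0; it finishes at hour 3.
The boil cannot begin until milling (finishes hour 3). It runs from hour 3 to 3 + 4 = hour 7.
Pitching needs all of the boil (finishes hour 7); mashing (finishes hour 4). That puts its earliest start at hour 7; it finishes at 7 + 8 = hour 15.
Primary fermentation waits on pitching (finishes hour 15, plus 2-hour gap → hour 17); the boil (finishes hour 7). The latest of these is hour 17, which is the earliest primary fermentation can start.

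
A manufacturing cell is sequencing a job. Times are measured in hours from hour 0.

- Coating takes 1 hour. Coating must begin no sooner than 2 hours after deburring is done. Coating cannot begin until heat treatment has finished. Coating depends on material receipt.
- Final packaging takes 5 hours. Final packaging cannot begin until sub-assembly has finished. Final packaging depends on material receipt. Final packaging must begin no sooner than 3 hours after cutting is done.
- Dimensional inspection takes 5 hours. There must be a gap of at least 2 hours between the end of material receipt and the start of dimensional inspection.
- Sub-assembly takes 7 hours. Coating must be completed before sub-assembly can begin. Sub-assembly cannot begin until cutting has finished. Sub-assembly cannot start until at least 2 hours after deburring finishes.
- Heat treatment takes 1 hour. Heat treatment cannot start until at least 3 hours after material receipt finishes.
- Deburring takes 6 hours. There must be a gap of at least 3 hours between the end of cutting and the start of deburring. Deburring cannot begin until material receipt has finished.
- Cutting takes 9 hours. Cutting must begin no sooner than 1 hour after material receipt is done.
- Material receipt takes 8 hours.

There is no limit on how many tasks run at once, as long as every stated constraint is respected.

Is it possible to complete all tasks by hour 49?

Material receipt can start immediately at hour 0; it finishes at hour 8.
Dimensional inspection waits on material receipt (finishes hour 8, plus 2-hour gap → hour 10), so it starts at hour 10 and finishes at 10 + 5 = hour 15.
After material receipt (finishes hour 8, plus 3-hour gap → hour 11), heat treatment can start at hour 11 and finishes at hour 12.
After material receipt (finishes hour 8, plus 1-hour gap → hour 9), cutting can start at hour 9 and finishes at hour 18.
Deburring needs all of cutting (finishes hour 18, plus 3-hour gap → hour 21); material receipt (finishes hour 8). That puts its earliest start at hour 21; it finishes at 21 + 6 = hour 27.
Coating cannot start until deburring (finishes hour 27, plus 2-hour gap → hour 29); heat treatment (finishes hour 12); material receipt (finishes hour 8). The controlling bound is hour 29, so coating finishes at 29 + 1 = hour 30.
For sub-assembly: coating (finishes hour 30); cutting (finishes hour 18); deburring (finishes hour 27, plus 2-hour gap → hour 29). Taking the maximum gives a start of hour 30, and it finishes at 30 + 7 = hour 37.
Final packaging has to wait for sub-assembly (finishes hour 37); material receipt (finishes hour 8); cutting (finishes hour 18, plus 3-hour gap → hour 21). The latest of these is hour 37, so final packaging runs hour 37 to 37 + 5 = hour 42.
Every task is finished by hour 42, which is no later than the deadline of 49, so the schedule is feasible.

Yes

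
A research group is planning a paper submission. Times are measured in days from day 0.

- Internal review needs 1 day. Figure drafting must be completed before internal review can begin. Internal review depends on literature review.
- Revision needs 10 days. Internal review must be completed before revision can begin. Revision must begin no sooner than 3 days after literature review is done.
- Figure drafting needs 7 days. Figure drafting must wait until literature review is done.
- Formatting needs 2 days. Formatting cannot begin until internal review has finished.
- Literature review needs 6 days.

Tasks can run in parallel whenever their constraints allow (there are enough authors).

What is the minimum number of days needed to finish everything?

24

Literature review can start immediately at day 0; it finishes at day 6.
Figure drafting waits on literature review (finishes day 6), so it starts at day 6 and finishes at 6 + 7 = day 13.
Internal review has to wait for figure drafting (finishes day 13); literature review (finishes day 6). The latest of these is day 13, so internal review runs day 13 to 13 + 1 = day 14.
After internal review (finishes day 14), formatting can start at day 14 and finishes at day 16.
Revision cannot start until internal review (finishes day 14); literature review (finishes day 6, plus 3-day gap → day 9). The controlling bound is day 14, so revision finishes at 14 + 10 = day 24.
All tasks are finished once the last one completes. Finish times: Literature review at 6, Figure drafting at 13, Internal review at 14, Revision at 24, Formatting at 16. The latest is day 24.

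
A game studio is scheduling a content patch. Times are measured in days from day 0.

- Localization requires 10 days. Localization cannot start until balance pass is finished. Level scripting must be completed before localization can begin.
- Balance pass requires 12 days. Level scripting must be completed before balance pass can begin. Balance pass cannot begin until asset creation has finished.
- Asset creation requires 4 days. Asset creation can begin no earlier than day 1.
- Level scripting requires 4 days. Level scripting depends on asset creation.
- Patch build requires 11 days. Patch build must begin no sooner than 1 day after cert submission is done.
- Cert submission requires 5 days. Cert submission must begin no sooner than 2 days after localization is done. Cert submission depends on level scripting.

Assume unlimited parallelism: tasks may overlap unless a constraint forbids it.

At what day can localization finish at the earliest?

Asset creation waits on its own release at day 1, so it starts at day 1 and finishes at 1 + 4 = day 5.
Level scripting waits on asset creation (finishes day 5), so it starts at day 5 and finishes at 5 + 4 = day 9.
For balance pass: level scripting (finishes day 9); asset creation (finishes day 5). Taking the maximum gives a start of day 9, and it finishes at 9 + 12 = day 21.
Localization has to wait for balance pass (finishes day 21); level scripting (finishes day 9). The latest of these is day 21, so localization runs day 21 to 21 + 10 = day 31.

31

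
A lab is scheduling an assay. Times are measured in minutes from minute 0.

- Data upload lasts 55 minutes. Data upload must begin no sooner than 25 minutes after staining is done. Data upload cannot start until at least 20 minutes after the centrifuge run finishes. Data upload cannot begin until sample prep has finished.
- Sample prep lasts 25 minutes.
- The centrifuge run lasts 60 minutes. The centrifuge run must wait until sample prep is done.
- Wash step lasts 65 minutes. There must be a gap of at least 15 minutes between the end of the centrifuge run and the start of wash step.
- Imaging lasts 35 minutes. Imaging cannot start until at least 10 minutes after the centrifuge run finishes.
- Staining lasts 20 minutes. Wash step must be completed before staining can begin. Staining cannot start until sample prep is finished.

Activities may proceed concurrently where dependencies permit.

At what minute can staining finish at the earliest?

185

Sample prep has no prerequisites, so it starts at minute 0 and finishes at minute 25.
The centrifuge run waits on sample prep (finishes minute 25), so it starts at minute 25 and finishes at 25 + 60 = minute 85.
Wash step waits on the centrifuge run (finishes minute 85, plus 15-minute gap → minute 100), so it starts at minute 100 and finishes at 100 + 65 = minute 165.
Staining cannot start until wash step (finishes minute 165); sample prep (finishes minute 25). The controlling bound is minute 165, so staining finishes at 165 + 20 = minute 185.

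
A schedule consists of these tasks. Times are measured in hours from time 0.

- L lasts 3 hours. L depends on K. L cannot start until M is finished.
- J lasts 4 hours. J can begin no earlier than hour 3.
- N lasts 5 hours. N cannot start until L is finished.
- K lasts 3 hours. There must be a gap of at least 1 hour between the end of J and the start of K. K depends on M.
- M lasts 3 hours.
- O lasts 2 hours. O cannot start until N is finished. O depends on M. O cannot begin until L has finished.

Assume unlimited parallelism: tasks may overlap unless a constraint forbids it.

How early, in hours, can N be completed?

M can start immediately at hour 0; it finishes at hour 3.
J waits on its own release at hour 3, so it starts at hour 3 and finishes at 3 + 4 = hour 7.
K needs all of J (finishes hour 7, plus 1-hour gap → hour 8); M (finishes hour 3). That puts its earliest start at hour 8; it finishes at 8 + 3 = hour 11.
L has to wait for K (finishes hour 11); M (finishes hour 3). The latest of these is hour 11, so L runs hour 11 to 11 + 3 = hour 14.
N waits on L (finishes hour 14), so it starts at hour 14 and finishes at 14 + 5 = hour 19.

19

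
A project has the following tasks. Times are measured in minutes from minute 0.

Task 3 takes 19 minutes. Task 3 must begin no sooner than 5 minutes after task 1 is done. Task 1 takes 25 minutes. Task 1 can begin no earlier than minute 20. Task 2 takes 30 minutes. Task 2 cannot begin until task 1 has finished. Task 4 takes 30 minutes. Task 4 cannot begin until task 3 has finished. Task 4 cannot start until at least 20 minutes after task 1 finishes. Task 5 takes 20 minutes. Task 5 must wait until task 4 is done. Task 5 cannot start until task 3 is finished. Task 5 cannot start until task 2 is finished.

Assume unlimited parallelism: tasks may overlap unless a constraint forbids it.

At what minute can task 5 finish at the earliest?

Task 1 cannot begin until its own release at minute 20. It runs from minute 20 to 20 + 25 = minute 45.
Task 3 waits on task 1 (finishes minute 45, plus 5-minute gap → minute 50), so it starts at minute 50 and finishes at 50 + 19 = minute 69.
Task 4 needs all of task 3 (finishes minute 69); task 1 (finishes minute 45, plus 20-minute gap → minute 65). That puts its earliest start at minute 69; it finishes at 69 + 30 = minute 99.
After task 1 (finishes minute 45), task 2 can start at minute 45 and finishes at minute 75.
For task 5: task 4 (finishes minute 99); task 3 (finishes minute 69); task 2 (finishes minute 75). Taking the maximum gives a start of minute 99, and it finishes at 99 + 20 = minute 119.

119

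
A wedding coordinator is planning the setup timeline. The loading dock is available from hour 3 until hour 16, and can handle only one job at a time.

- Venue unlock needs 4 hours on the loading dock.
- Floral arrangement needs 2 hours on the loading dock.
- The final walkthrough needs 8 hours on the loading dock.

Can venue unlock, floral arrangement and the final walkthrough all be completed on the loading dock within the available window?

The loading dock window is 16 − 3 = 13 hours.
Running back to back, the jobs need 4 + 2 + 8 = 14 hours on the loading dock.
Since 14 > 13, they cannot all fit.

No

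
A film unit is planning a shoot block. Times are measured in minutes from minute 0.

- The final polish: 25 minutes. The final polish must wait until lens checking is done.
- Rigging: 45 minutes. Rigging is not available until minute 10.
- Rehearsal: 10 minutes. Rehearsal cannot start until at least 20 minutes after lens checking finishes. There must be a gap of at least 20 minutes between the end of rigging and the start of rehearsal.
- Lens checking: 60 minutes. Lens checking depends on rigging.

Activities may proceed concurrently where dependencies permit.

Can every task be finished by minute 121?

No

Rigging waits on its own release at minute 10, so it starts at minute 10 and finishes at 10 + 45 = minute 55.
After rigging (finishes minute 55), lens checking can start at minute 55 and finishes at minute 115.
The final polish cannot begin until lens checking (finishes minute 115). It runs from minute 115 to 115 + 25 = minute 140.
Rehearsal cannot start until lens checking (finishes minute 115, plus 20-minute gap → minute 135); rigging (finishes minute 55, plus 20-minute gap → minute 75). The controlling bound is minute 135, so rehearsal finishes at 135 + 10 = minute 145.
The earliest everything can be done is minute 145, which is after the deadline of 121, so it is not possible.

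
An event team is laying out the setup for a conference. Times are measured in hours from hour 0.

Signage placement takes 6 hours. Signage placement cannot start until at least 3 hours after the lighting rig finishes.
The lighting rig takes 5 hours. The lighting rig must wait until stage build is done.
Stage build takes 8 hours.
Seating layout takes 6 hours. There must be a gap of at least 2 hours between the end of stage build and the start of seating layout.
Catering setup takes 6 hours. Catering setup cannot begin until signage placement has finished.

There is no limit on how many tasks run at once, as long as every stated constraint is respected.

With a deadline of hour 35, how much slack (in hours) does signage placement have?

7

Stage build can start immediately at hour 0; it finishes at hour 8.
The lighting rig cannot begin until stage build (finishes hour 8). It runs from hour 8 to 8 + 5 = hour 13.
After the lighting rig (finishes hour 13, plus 3-hour gap → hour 16), signage placement can start at hour 16 and finishes at hour 22.

Working backward from the deadline:
Catering setup must finish by hour 35; it takes 6 hours, so it must start by 35 − 6 = hour 29.
Signage placement has to be done before catering setup (must start by hour 29). That means finishing by hour 29, i.e. starting by 29 − 6 = hour 23.
So signage placement can start as early as hour 16 and as late as hour 23, giving 23 − 16 = 7 hours of slack.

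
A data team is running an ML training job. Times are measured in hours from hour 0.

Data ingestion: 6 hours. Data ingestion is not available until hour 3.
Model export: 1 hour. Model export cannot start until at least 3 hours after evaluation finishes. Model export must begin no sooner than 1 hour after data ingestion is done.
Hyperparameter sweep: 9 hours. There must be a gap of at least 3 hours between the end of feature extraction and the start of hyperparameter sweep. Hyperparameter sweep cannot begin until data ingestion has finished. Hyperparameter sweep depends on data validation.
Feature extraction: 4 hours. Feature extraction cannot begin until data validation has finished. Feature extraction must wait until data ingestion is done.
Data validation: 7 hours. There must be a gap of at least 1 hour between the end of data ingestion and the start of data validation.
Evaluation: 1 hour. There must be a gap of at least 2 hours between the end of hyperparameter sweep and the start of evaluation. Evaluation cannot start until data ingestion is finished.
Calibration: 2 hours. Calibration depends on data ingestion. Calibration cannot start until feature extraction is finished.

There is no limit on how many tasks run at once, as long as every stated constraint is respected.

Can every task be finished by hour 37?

No

Data ingestion cannot begin until its own release at hour 3. It runs from hour 3 to 3 + 6 = hour 9.
Data validation cannot begin until data ingestion (finishes hour 9, plus 1-hour gap → hour 10). It runs from hour 10 to 10 + 7 = hour 17.
Feature extraction cannot start until data validation (finishes hour 17); data ingestion (finishes hour 9). The controlling bound is hour 17, so feature extraction finishes at 17 + 4 = hour 21.
Calibration cannot start until data ingestion (finishes hour 9); feature extraction (finishes hour 21). The controlling bound is hour 21, so calibration finishes at 21 + 2 = hour 23.
Hyperparameter sweep cannot start until feature extraction (finishes hour 21, plus 3-hour gap → hour 24); data ingestion (finishes hour 9); data validation (finishes hour 17). The controlling bound is hour 24, so hyperparameter sweep finishes at 24 + 9 = hour 33.
Evaluation needs all of hyperparameter sweep (finishes hour 33, plus 2-hour gap → hour 35); data ingestion (finishes hour 9). That puts its earliest start at hour 35; it finishes at 35 + 1 = hour 36.
Model export needs all of evaluation (finishes hour 36, plus 3-hour gap → hour 39); data ingestion (finishes hour 9, plus 1-hour gap → hour 10). That puts its earliest start at hour 39; it finishes at 39 + 1 = hour 40.
The earliest everything can be done is hour 40, which is after the deadline of 37, so it is not possible.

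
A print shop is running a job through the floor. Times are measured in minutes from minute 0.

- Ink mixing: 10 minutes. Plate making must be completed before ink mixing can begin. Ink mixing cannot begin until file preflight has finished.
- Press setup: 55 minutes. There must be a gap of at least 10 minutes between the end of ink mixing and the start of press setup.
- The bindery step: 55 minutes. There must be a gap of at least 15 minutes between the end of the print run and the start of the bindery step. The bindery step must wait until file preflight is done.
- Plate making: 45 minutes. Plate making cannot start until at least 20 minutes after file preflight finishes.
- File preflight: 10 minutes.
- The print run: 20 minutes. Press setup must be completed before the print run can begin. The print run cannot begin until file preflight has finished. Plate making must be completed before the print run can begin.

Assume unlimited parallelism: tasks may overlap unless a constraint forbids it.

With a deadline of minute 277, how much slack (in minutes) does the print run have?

37

File preflight can start immediately at minute 0; it finishes at minute 10.
Plate making cannot begin until file preflight (finishes minute 10, plus 20-minute gap → minute 30). It runs from minute 30 to 30 + 45 = minute 75.
Ink mixing cannot start until plate making (finishes minute 75); file preflight (finishes minute 10). The controlling bound is minute 75, so ink mixing finishes at 75 + 10 = minute 85.
Press setup cannot begin until ink mixing (finishes minute 85, plus 10-minute gap → minute 95). It runs from minute 95 to 95 + 55 = minute 150.
The print run needs all of press setup (finishes minute 150); file preflight (finishes minute 10); plate making (finishes minute 75). That puts its earliest start at minute 150; it finishes at 150 + 20 = minute 170.

Working backward from the deadline:
Nothing follows the bindery step; the deadline of minute 277 is its only limit. It must start by 277 − 55 = minute 222.
The print run has to be done before the bindery step (must start by minute 222, minus 15-minute gap → minute 207). That means finishing by minute 207, i.e. starting by 207 − 20 = minute 187.
So the print run can start as early as minute 150 and as late as minute 187, giving 187 − 150 = 37 minutes of slack.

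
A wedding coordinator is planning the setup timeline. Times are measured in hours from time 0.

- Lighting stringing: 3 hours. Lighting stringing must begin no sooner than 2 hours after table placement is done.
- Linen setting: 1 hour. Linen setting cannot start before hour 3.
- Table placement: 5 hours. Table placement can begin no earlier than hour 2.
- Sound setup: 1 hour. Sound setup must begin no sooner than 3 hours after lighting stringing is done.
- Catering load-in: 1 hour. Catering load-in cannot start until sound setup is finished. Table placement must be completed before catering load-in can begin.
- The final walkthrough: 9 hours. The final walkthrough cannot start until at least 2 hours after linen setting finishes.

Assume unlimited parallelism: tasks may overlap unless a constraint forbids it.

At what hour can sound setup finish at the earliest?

Table placement waits on its own release at hour 2, so it starts at hour 2 and finishes at 2 + 5 = hour 7.
Lighting stringing waits on table placement (finishes hour 7, plus 2-hour gap → hour 9), so it starts at hour 9 and finishes at 9 + 3 = hour 12.
After lighting stringing (finishes hour 12, plus 3-hour gap → hour 15), sound setup can start at hour 15 and finishes at hour 16.

16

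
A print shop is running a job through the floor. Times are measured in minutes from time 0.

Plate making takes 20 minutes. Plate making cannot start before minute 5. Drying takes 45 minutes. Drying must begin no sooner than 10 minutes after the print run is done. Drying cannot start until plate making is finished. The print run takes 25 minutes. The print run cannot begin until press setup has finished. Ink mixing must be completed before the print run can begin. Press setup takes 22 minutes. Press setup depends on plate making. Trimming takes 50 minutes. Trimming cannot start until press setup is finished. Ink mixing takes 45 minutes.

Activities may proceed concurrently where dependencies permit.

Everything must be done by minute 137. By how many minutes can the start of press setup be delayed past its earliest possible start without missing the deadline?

10

Plate making waits on its own release at minute 5, so it starts at minute 5 and finishes at 5 + 20 = minute 25.
Press setup waits on plate making (finishes minute 25), so it starts at minute 25 and finishes at 25 + 22 = minute 47.

Working backward from the deadline:
Nothing follows drying; the deadline of minute 137 is its only limit. It must start by 137 − 45 = minute 92.
The print run feeds into drying (must start by minute 92, minus 10-minute gap → minute 82); so the print run must finish by minute 82 and therefore start by minute 57.
Trimming must finish by minute 137; it takes 50 minutes, so it must start by 137 − 50 = minute 87.
Press setup feeds the print run (must start by minute 57); trimming (must start by minute 87). Taking the minimum, press setup must finish by minute 57 and start by 57 − 22 = minute 35.
So press setup can start as early as minute 25 and as late as minute 35, giving 35 − 25 = 10 minutes of slack.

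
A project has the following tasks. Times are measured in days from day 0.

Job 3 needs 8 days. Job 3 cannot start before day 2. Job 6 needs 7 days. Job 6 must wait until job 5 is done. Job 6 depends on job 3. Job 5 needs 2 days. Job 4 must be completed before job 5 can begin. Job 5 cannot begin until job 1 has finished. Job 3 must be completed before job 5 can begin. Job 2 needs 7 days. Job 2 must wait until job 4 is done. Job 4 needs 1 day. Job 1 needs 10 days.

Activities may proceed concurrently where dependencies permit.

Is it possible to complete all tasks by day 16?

Job 4 can start immediately at day 0; it finishes at day 1.
Job 2 cannot begin until job 4 (finishes day 1). It runs from day 1 to 1 + 7 = day 8.
After its own release at day 2, job 3 can start at day 2 and finishes at day 10.
Job 1 can start immediately at day 0; it finishes at day 10.
Job 5 cannot start until job 4 (finishes day 1); job 1 (finishes day 10); job 3 (finishes day 10). The controlling bound is day 10, so job 5 finishes at 10 + 2 = day 12.
For job 6: job 5 (finishes day 12); job 3 (finishes day 10). Taking the maximum gives a start of day 12, and it finishes at 12 + 7 = day 19.
The earliest everything can be done is day 19, which is after the deadline of 16, so it is not possible.

No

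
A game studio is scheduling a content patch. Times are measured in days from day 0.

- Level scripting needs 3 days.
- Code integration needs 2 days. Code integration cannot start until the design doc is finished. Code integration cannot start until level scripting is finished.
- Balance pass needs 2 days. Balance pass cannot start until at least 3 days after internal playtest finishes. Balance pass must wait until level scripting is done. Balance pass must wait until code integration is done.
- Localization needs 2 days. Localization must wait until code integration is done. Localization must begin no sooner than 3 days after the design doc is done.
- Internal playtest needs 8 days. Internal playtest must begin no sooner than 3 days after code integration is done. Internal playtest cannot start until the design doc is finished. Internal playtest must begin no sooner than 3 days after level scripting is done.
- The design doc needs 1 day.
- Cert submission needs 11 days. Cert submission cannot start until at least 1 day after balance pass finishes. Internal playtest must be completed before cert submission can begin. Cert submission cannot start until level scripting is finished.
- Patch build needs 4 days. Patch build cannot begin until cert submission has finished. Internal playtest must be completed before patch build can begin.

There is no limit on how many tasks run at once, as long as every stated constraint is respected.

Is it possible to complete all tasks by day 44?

Level scripting has no prerequisites, so it starts at day 0 and finishes at day 3.
Nothing blocks the design doc, so it runs from day 0 to day 1.
Code integration needs all of the design doc (finishes day 1); level scripting (finishes day 3). That puts its earliest start at day 3; it finishes at 3 + 2 = day 5.
Localization needs all of code integration (finishes day 5); the design doc (finishes day 1, plus 3-day gap → day 4). That puts its earliest start at day 5; it finishes at 5 + 2 = day 7.
Internal playtest has to wait for code integration (finishes day 5, plus 3-day gap → day 8); the design doc (finishes day 1); level scripting (finishes day 3, plus 3-day gap → day 6). The latest of these is day 8, so internal playtest runs day 8 to 8 + 8 = day 16.
Balance pass needs all of internal playtest (finishes day 16, plus 3-day gap → day 19); level scripting (finishes day 3); code integration (finishes day 5). That puts its earliest start at day 19; it finishes at 19 + 2 = day 21.
For cert submission: balance pass (finishes day 21, plus 1-day gap → day 22); internal playtest (finishes day 16); level scripting (finishes day 3). Taking the maximum gives a start of day 22, and it finishes at 22 + 11 = day 33.
For patch build: cert submission (finishes day 33); internal playtest (finishes day 16). Taking the maximum gives a start of day 33, and it finishes at 33 + 4 = day 37.
Every task is finished by day 37, which is no later than the deadline of 44, so the schedule is feasible.

Yes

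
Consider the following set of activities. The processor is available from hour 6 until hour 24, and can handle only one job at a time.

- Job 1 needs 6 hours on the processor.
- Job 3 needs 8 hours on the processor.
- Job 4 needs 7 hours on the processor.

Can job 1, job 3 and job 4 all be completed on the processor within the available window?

The processor window is 24 − 6 = 18 hours.
Running back to back, the jobs need 6 + 8 + 7 = 21 hours on the processor.
Since 21 > 18, they cannot all fit.

No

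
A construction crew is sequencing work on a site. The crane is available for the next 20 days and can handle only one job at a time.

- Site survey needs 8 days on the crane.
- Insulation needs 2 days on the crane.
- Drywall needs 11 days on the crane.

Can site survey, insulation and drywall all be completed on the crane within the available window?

No

Running back to back, the jobs need 8 + 2 + 11 = 21 days on the crane.
Since 21 > 20, they cannot all fit.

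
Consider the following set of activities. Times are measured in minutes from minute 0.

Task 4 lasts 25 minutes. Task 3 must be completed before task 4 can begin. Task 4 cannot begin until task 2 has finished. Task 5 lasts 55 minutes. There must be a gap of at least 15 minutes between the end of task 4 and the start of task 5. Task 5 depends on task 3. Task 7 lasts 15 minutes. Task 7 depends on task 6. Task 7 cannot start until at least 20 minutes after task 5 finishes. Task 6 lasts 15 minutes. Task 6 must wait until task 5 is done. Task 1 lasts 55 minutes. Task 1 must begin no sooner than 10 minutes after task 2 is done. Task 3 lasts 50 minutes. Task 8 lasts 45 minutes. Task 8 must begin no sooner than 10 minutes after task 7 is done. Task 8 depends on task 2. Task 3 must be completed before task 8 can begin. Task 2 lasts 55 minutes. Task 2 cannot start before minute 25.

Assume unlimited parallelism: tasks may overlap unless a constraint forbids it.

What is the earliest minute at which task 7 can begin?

195

Nothing blocks task 3, so it runs from minute 0 to minute 50.
After its own release at minute 25, task 2 can start at minute 25 and finishes at minute 80.
Task 4 needs all of task 3 (finishes minute 50); task 2 (finishes minute 80). That puts its earliest start at minute 80; it finishes at 80 + 25 = minute 105.
Task 5 needs all of task 4 (finishes minute 105, plus 15-minute gap → minute 120); task 3 (finishes minute 50). That puts its earliest start at minute 120; it finishes at 120 + 55 = minute 175.
Task 6 waits on task 5 (finishes minute 175), so it starts at minute 175 and finishes at 175 + 15 = minute 190.
Task 7 waits on task 6 (finishes minute 190); task 5 (finishes minute 175, plus 20-minute gap → minute 195). The latest of these is minute 195, which is the earliest task 7 can start.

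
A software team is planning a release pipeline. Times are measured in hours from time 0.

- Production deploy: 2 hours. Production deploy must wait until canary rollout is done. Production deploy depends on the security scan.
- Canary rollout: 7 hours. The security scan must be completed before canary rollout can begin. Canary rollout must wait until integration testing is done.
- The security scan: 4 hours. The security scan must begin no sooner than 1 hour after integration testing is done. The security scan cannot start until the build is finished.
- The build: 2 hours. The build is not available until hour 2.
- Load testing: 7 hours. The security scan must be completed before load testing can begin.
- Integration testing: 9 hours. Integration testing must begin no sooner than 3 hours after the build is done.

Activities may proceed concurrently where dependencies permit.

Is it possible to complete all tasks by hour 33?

Yes

The build cannot begin until its own release at hour 2. It runs from hour 2 to 2 + 2 = hour 4.
After the build (finishes hour 4, plus 3-hour gap → hour 7), integration testing can start at hour 7 and finishes at hour 16.
For the security scan: integration testing (finishes hour 16, plus 1-hour gap → hour 17); the build (finishes hour 4). Taking the maximum gives a start of hour 17, and it finishes at 17 + 4 = hour 21.
After the security scan (finishes hour 21), load testing can start at hour 21 and finishes at hour 28.
Canary rollout needs all of the security scan (finishes hour 21); integration testing (finishes hour 16). That puts its earliest start at hour 21; it finishes at 21 + 7 = hour 28.
Production deploy has to wait for canary rollout (finishes hour 28); the security scan (finishes hour 21). The latest of these is hour 28, so production deploy runs hour 28 to 28 + 2 = hour 30.
Every task is finished by hour 30, which is no later than the deadline of 33, so the schedule is feasible.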